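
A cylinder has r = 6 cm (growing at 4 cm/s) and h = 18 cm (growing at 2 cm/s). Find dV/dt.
936π cm³/s

V = πr²h
dV/dt = 2πrh·dr/dt + πr²·dh/dt
= 2π(6)(18)(4) + π(6)²(2)
= 936π cm³/s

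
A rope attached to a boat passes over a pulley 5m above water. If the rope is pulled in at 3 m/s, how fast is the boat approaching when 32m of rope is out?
32√111/111 ≈ 3.037 m/s

rope² = x² + 5²
x = √(32² - 5²) = 3√111
dx/dt = (rope/x) · d(rope)/dt = (32/(3√111)) · (-3) = -32√111/111 m/s
The boat approaches at 32√111/111 ≈ 3.037 m/s.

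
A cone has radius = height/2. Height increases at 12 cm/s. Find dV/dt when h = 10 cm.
300π cm³/s

V = (1/3)π(h/2)²h = πh³/12
dV/dt = πh²/4 · 12
At h = 10: dV/dt = 300π cm³/s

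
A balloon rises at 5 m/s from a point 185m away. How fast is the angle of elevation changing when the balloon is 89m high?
0.021948 rad/s

tan(θ) = y/185
sec²(θ) · dθ/dt = (1/185) · dy/dt
dθ/dt = cos²(θ)/185 · 5 = 185/(185² + 89²) · 5
dθ/dt = 0.021948 rad/s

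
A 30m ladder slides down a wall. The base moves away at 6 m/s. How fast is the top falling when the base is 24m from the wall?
8 m/s

x² + y² = 30²
2x·dx/dt + 2y·dy/dt = 0
dy/dt = -x/y · dx/dt = -24/18 · 6 = -8 m/s
The top is descending at 8 m/s.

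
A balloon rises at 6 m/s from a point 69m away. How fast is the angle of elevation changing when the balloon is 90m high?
0.03219 rad/s

tan(θ) = y/69
sec²(θ) · dθ/dt = (1/69) · dy/dt
dθ/dt = cos²(θ)/69 · 6 = 69/(69² + 90²) · 6
dθ/dt = 0.03219 rad/s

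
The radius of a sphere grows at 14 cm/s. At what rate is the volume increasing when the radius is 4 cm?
896π cm³/s

V = (4/3)πr³
dV/dt = dV/dr · dr/dt = 4πr² · 14
At r = 4: dV/dt = 896π cm³/s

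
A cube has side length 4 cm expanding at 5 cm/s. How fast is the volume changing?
240 cm³/s

V = s³
dV/dt = 3s² · ds/dt = 3·4²·5 = 240 cm³/s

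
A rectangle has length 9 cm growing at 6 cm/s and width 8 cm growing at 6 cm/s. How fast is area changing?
102 cm²/s

A = lw
dA/dt = w·dl/dt + l·dw/dt = 8·6 + 9·6 = 102 cm²/s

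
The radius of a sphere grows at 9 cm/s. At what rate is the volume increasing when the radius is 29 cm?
30276π cm³/s

V = (4/3)πr³
dV/dt = dV/dr · dr/dt = 4πr² · 9
At r = 29: dV/dt = 30276π cm³/s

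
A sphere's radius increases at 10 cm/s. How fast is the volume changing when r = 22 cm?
19360π cm³/s

V = (4/3)πr³
dV/dt = dV/dr · dr/dt = 4πr² · 10
At r = 22: dV/dt = 19360π cm³/s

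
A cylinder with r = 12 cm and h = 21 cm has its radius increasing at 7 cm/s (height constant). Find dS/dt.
630π cm²/s

S = 2πrh + 2πr² (lateral + bases)
dS/dt = (2πh + 4πr)·dr/dt = (2π·21 + 4π·12)·7
= 630π cm²/s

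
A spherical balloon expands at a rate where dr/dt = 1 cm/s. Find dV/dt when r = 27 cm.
2916π cm³/s

V = (4/3)πr³
dV/dt = dV/dr · dr/dt = 4πr² · 1
At r = 27: dV/dt = 2916π cm³/s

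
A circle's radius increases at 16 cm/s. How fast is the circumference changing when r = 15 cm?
32π cm/s

C = 2πr
dC/dt = 2π · dr/dt = 2π · 16 = 32π cm/s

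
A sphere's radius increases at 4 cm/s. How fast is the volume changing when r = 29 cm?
13456π cm³/s

V = (4/3)πr³
dV/dt = dV/dr · dr/dt = 4πr² · 4
At r = 29: dV/dt = 13456π cm³/s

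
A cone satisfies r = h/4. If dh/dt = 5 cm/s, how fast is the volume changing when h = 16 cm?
80π cm³/s

V = (1/3)π(h/4)²h = πh³/48
dV/dt = πh²/16 · 5
At h = 16: dV/dt = 80π cm³/s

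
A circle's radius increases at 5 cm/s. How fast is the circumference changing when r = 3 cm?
10π cm/s

C = 2πr
dC/dt = 2π · dr/dt = 2π · 5 = 10π cm/s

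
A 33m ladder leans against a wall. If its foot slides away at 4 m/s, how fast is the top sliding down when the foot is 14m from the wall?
56√893/893 ≈ 1.874 m/s

x² + y² = 33²
2x·dx/dt + 2y·dy/dt = 0
dy/dt = -x/y · dx/dt = -14/√893 · 4 = -56√893/893 m/s
The top is descending at 56√893/893 ≈ 1.874 m/s.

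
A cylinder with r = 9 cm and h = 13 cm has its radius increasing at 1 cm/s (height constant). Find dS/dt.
62π cm²/s

S = 2πrh + 2πr² (lateral + bases)
dS/dt = (2πh + 4πr)·dr/dt = (2π·13 + 4π·9)·1
= 62π cm²/s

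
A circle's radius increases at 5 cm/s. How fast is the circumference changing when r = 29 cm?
10π cm/s

C = 2πr
dC/dt = 2π · dr/dt = 2π · 5 = 10π cm/s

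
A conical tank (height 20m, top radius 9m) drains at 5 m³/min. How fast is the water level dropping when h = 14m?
500/(3969π) ≈ 0.0401 m/min

r/h = 9/20, so r = (9/20)h
V = (1/3)πr²h = (1/3)π((9/20)h)²h = (27/400)πh³
dV/dh = (81/400)πh²
dh/dt = (dV/dt)/(dV/dh) = -5/((81/400)π·14²) = -500/(3969π) m/min
The level is dropping at 500/(3969π) ≈ 0.0401 m/min.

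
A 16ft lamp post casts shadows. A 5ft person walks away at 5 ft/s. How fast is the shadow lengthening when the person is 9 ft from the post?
25/11 ft/s

By similar triangles: 16/(x+s) = 5/s
Solving: s = 5x/11
ds/dt = 5/11 · dx/dt = 5/11 · 5 = 25/11 ft/s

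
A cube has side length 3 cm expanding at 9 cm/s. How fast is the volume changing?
243 cm³/s

V = s³
dV/dt = 3s² · ds/dt = 3·3²·9 = 243 cm³/s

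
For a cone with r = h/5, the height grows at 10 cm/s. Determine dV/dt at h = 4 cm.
32π/5 cm³/s

V = (1/3)π(h/5)²h = πh³/75
dV/dt = πh²/25 · 10
At h = 4: dV/dt = 32π/5 cm³/s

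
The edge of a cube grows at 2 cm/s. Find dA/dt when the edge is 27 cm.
648 cm²/s

A = 6s²
dA/dt = 12s · ds/dt = 12·27·2 = 648 cm²/s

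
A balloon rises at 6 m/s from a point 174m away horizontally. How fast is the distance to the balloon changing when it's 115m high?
690√43501/43501 ≈ 3.308 m/s

z² = 174² + y²
z = √(174² + 115²) = √43501
dz/dt = y/z · dy/dt = 115/√43501 · 6 = 690√43501/43501 ≈ 3.308 m/s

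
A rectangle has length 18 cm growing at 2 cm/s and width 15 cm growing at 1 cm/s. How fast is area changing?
48 cm²/s

A = lw
dA/dt = w·dl/dt + l·dw/dt = 15·2 + 18·1 = 48 cm²/s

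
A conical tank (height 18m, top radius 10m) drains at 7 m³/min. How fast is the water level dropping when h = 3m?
63/(25π) ≈ 0.8021 m/min

r/h = 10/18, so r = (5/9)h
V = (1/3)πr²h = (1/3)π((5/9)h)²h = (25/243)πh³
dV/dh = (25/81)πh²
dh/dt = (dV/dt)/(dV/dh) = -7/((25/81)π·3²) = -63/(25π) m/min
The level is dropping at 63/(25π) ≈ 0.8021 m/min.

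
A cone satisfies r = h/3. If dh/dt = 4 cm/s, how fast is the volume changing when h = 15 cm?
100π cm³/s

V = (1/3)π(h/3)²h = πh³/27
dV/dt = πh²/9 · 4
At h = 15: dV/dt = 100π cm³/s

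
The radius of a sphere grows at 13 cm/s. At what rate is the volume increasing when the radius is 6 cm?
1872π cm³/s

V = (4/3)πr³
dV/dt = dV/dr · dr/dt = 4πr² · 13
At r = 6: dV/dt = 1872π cm³/s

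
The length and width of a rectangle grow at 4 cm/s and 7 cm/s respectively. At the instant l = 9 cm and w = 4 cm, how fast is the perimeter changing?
22 cm/s

P = 2(l + w)
dP/dt = 2(dl/dt + dw/dt) = 2(4 + 7) = 22 cm/s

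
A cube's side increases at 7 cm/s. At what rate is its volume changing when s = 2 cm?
84 cm³/s

V = s³
dV/dt = 3s² · ds/dt = 3·2²·7 = 84 cm³/s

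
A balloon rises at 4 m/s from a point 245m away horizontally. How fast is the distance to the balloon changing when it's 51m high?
102√62626/31313 ≈ 0.8152 m/s

z² = 245² + y²
z = √(245² + 51²) = √62626
dz/dt = y/z · dy/dt = 51/√62626 · 4 = 102√62626/31313 ≈ 0.8152 m/s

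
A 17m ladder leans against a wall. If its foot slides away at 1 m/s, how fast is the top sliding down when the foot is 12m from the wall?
12√145/145 ≈ 0.9965 m/s

x² + y² = 17²
2x·dx/dt + 2y·dy/dt = 0
dy/dt = -x/y · dx/dt = -12/√145 · 1 = -12√145/145 m/s
The top is descending at 12√145/145 ≈ 0.9965 m/s.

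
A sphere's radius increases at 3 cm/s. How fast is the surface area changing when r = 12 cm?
288π cm²/s

S = 4πr²
dS/dt = dS/dr · dr/dt = 8πr · 3
At r = 12: dS/dt = 288π cm²/s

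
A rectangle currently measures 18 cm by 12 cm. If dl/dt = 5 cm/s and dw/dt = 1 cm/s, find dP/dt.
12 cm/s

P = 2(l + w)
dP/dt = 2(dl/dt + dw/dt) = 2(5 + 1) = 12 cm/s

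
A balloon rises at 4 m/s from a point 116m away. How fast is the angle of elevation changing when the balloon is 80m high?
0.023368 rad/s

tan(θ) = y/116
sec²(θ) · dθ/dt = (1/116) · dy/dt
dθ/dt = cos²(θ)/116 · 4 = 116/(116² + 80²) · 4
dθ/dt = 0.023368 rad/s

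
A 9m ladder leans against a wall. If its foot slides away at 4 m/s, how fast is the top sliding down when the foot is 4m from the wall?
16√65/65 ≈ 1.985 m/s

x² + y² = 9²
2x·dx/dt + 2y·dy/dt = 0
dy/dt = -x/y · dx/dt = -4/√65 · 4 = -16√65/65 m/s
The top is descending at 16√65/65 ≈ 1.985 m/s.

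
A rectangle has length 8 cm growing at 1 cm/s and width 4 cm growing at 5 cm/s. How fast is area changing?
44 cm²/s

A = lw
dA/dt = w·dl/dt + l·dw/dt = 4·1 + 8·5 = 44 cm²/s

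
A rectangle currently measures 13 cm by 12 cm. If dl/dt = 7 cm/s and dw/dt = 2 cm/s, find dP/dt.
18 cm/s

P = 2(l + w)
dP/dt = 2(dl/dt + dw/dt) = 2(7 + 2) = 18 cm/s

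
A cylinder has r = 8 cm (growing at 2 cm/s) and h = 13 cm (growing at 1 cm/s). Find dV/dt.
480π cm³/s

V = πr²h
dV/dt = 2πrh·dr/dt + πr²·dh/dt
= 2π(8)(13)(2) + π(8)²(1)
= 480π cm³/s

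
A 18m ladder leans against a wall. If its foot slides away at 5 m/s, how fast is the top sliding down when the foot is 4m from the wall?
10√77/77 ≈ 1.14 m/s

x² + y² = 18²
2x·dx/dt + 2y·dy/dt = 0
dy/dt = -x/y · dx/dt = -4/(2√77) · 5 = -10√77/77 m/s
The top is descending at 10√77/77 ≈ 1.14 m/s.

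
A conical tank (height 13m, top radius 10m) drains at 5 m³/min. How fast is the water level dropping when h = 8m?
169/(1280π) ≈ 0.04203 m/min

r/h = 10/13, so r = (10/13)h
V = (1/3)πr²h = (1/3)π((10/13)h)²h = (100/507)πh³
dV/dh = (100/169)πh²
dh/dt = (dV/dt)/(dV/dh) = -5/((100/169)π·8²) = -169/(1280π) m/min
The level is dropping at 169/(1280π) ≈ 0.04203 m/min.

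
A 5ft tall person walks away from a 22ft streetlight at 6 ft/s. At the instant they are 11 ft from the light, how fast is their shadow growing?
30/17 ft/s

By similar triangles: 22/(x+s) = 5/s
Solving: s = 5x/17
ds/dt = 5/17 · dx/dt = 5/17 · 6 = 30/17 ft/s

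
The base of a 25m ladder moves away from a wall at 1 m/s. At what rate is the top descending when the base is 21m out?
21√46/92 ≈ 1.548 m/s

x² + y² = 25²
2x·dx/dt + 2y·dy/dt = 0
dy/dt = -x/y · dx/dt = -21/(2√46) · 1 = -21√46/92 m/s
The top is descending at 21√46/92 ≈ 1.548 m/s.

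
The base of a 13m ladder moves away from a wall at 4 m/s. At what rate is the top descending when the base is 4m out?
16√17/51 ≈ 1.294 m/s

x² + y² = 13²
2x·dx/dt + 2y·dy/dt = 0
dy/dt = -x/y · dx/dt = -4/(3√17) · 4 = -16√17/51 m/s
The top is descending at 16√17/51 ≈ 1.294 m/s.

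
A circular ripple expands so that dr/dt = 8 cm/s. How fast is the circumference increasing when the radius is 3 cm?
16π cm/s

C = 2πr
dC/dt = 2π · dr/dt = 2π · 8 = 16π cm/s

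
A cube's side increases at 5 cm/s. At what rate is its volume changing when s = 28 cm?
11760 cm³/s

V = s³
dV/dt = 3s² · ds/dt = 3·28²·5 = 11760 cm³/s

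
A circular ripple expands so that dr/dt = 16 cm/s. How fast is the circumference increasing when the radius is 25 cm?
32π cm/s

C = 2πr
dC/dt = 2π · dr/dt = 2π · 16 = 32π cm/s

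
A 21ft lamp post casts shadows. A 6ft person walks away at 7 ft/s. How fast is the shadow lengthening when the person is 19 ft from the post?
14/5 ft/s

By similar triangles: 21/(x+s) = 6/s
Solving: s = 6x/15
ds/dt = 6/15 · dx/dt = 2/5 · 7 = 14/5 ft/s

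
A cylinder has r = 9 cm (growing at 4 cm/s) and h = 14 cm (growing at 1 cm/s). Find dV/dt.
1089π cm³/s

V = πr²h
dV/dt = 2πrh·dr/dt + πr²·dh/dt
= 2π(9)(14)(4) + π(9)²(1)
= 1089π cm³/s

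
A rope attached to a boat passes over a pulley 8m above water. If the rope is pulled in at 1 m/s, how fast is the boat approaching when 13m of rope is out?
13√105/105 ≈ 1.269 m/s

rope² = x² + 8²
x = √(13² - 8²) = √105
dx/dt = (rope/x) · d(rope)/dt = (13/√105) · (-1) = -13√105/105 m/s
The boat approaches at 13√105/105 ≈ 1.269 m/s.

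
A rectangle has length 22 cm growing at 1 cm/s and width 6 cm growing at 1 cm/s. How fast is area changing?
28 cm²/s

A = lw
dA/dt = w·dl/dt + l·dw/dt = 6·1 + 22·1 = 28 cm²/s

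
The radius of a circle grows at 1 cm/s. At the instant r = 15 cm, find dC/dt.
2π cm/s

C = 2πr
dC/dt = 2π · dr/dt = 2π · 1 = 2π cm/s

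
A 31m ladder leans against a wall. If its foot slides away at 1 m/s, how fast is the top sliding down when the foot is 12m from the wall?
12√817/817 ≈ 0.4198 m/s

x² + y² = 31²
2x·dx/dt + 2y·dy/dt = 0
dy/dt = -x/y · dx/dt = -12/√817 · 1 = -12√817/817 m/s
The top is descending at 12√817/817 ≈ 0.4198 m/s.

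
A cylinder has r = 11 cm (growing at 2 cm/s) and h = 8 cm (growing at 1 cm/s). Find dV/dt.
473π cm³/s

V = πr²h
dV/dt = 2πrh·dr/dt + πr²·dh/dt
= 2π(11)(8)(2) + π(11)²(1)
= 473π cm³/s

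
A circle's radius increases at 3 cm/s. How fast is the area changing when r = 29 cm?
174π cm²/s

A = πr²
dA/dt = 2πr · dr/dt = 2π(29)(3) = 174π cm²/s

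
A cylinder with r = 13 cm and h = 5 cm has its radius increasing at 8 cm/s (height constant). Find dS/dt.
496π cm²/s

S = 2πrh + 2πr² (lateral + bases)
dS/dt = (2πh + 4πr)·dr/dt = (2π·5 + 4π·13)·8
= 496π cm²/s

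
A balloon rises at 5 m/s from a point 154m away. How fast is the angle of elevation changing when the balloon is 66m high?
0.027429 rad/s

tan(θ) = y/154
sec²(θ) · dθ/dt = (1/154) · dy/dt
dθ/dt = cos²(θ)/154 · 5 = 154/(154² + 66²) · 5
dθ/dt = 0.027429 rad/s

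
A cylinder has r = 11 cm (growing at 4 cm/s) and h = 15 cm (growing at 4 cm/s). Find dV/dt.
1804π cm³/s

V = πr²h
dV/dt = 2πrh·dr/dt + πr²·dh/dt
= 2π(11)(15)(4) + π(11)²(4)
= 1804π cm³/s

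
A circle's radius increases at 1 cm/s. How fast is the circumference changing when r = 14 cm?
2π cm/s

C = 2πr
dC/dt = 2π · dr/dt = 2π · 1 = 2π cm/s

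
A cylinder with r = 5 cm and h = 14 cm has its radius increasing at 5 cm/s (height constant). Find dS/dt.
240π cm²/s

S = 2πrh + 2πr² (lateral + bases)
dS/dt = (2πh + 4πr)·dr/dt = (2π·14 + 4π·5)·5
= 240π cm²/s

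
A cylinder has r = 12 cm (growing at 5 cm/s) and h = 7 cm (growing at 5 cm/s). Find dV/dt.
1560π cm³/s

V = πr²h
dV/dt = 2πrh·dr/dt + πr²·dh/dt
= 2π(12)(7)(5) + π(12)²(5)
= 1560π cm³/s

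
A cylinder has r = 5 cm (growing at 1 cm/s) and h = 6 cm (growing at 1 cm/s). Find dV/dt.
85π cm³/s

V = πr²h
dV/dt = 2πrh·dr/dt + πr²·dh/dt
= 2π(5)(6)(1) + π(5)²(1)
= 85π cm³/s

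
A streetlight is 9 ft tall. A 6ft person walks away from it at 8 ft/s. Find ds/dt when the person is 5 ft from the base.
16 ft/s

By similar triangles: 9/(x+s) = 6/s
Solving: s = 6x/3
ds/dt = 6/3 · dx/dt = 2 · 8 = 16 ft/s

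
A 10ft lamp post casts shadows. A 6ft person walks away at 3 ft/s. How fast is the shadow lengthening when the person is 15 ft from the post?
9/2 ft/s

By similar triangles: 10/(x+s) = 6/s
Solving: s = 6x/4
ds/dt = 6/4 · dx/dt = 3/2 · 3 = 9/2 ft/s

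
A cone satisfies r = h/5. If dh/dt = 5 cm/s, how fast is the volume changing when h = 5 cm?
5π cm³/s

V = (1/3)π(h/5)²h = πh³/75
dV/dt = πh²/25 · 5
At h = 5: dV/dt = 5π cm³/s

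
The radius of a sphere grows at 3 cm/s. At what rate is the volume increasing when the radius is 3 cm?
108π cm³/s

V = (4/3)πr³
dV/dt = dV/dr · dr/dt = 4πr² · 3
At r = 3: dV/dt = 108π cm³/s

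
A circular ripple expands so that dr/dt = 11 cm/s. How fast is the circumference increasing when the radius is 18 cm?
22π cm/s

C = 2πr
dC/dt = 2π · dr/dt = 2π · 11 = 22π cm/s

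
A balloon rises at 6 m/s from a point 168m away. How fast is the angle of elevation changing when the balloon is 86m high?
0.028299 rad/s

tan(θ) = y/168
sec²(θ) · dθ/dt = (1/168) · dy/dt
dθ/dt = cos²(θ)/168 · 6 = 168/(168² + 86²) · 6
dθ/dt = 0.028299 rad/s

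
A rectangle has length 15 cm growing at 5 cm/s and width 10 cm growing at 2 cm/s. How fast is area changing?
80 cm²/s

A = lw
dA/dt = w·dl/dt + l·dw/dt = 10·5 + 15·2 = 80 cm²/s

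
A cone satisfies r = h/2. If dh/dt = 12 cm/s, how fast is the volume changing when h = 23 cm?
1587π cm³/s

V = (1/3)π(h/2)²h = πh³/12
dV/dt = πh²/4 · 12
At h = 23: dV/dt = 1587π cm³/s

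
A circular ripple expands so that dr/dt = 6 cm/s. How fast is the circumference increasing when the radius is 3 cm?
12π cm/s

C = 2πr
dC/dt = 2π · dr/dt = 2π · 6 = 12π cm/s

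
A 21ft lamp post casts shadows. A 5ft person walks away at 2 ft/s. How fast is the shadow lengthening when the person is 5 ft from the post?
5/8 ft/s

By similar triangles: 21/(x+s) = 5/s
Solving: s = 5x/16
ds/dt = 5/16 · dx/dt = 5/16 · 2 = 5/8 ft/s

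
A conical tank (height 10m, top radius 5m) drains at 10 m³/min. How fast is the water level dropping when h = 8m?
5/(8π) ≈ 0.1989 m/min

r/h = 5/10, so r = (1/2)h
V = (1/3)πr²h = (1/3)π((1/2)h)²h = (1/12)πh³
dV/dh = (1/4)πh²
dh/dt = (dV/dt)/(dV/dh) = -10/((1/4)π·8²) = -5/(8π) m/min
The level is dropping at 5/(8π) ≈ 0.1989 m/min.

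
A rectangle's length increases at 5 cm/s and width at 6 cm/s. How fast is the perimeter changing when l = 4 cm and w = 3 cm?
22 cm/s

P = 2(l + w)
dP/dt = 2(dl/dt + dw/dt) = 2(5 + 6) = 22 cm/s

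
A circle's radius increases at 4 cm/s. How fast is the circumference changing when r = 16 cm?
8π cm/s

C = 2πr
dC/dt = 2π · dr/dt = 2π · 4 = 8π cm/s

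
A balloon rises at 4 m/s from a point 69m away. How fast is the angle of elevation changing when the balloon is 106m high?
0.017253 rad/s

tan(θ) = y/69
sec²(θ) · dθ/dt = (1/69) · dy/dt
dθ/dt = cos²(θ)/69 · 4 = 69/(69² + 106²) · 4
dθ/dt = 0.017253 rad/s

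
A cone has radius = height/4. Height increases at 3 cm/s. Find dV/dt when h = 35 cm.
3675π/16 cm³/s

V = (1/3)π(h/4)²h = πh³/48
dV/dt = πh²/16 · 3
At h = 35: dV/dt = 3675π/16 cm³/s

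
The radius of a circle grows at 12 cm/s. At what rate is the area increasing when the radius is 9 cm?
216π cm²/s

A = πr²
dA/dt = 2πr · dr/dt = 2π(9)(12) = 216π cm²/s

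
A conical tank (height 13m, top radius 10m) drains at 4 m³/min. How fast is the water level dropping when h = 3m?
169/(225π) ≈ 0.2391 m/min

r/h = 10/13, so r = (10/13)h
V = (1/3)πr²h = (1/3)π((10/13)h)²h = (100/507)πh³
dV/dh = (100/169)πh²
dh/dt = (dV/dt)/(dV/dh) = -4/((100/169)π·3²) = -169/(225π) m/min
The level is dropping at 169/(225π) ≈ 0.2391 m/min.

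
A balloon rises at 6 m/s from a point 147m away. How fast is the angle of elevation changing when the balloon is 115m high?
0.02532 rad/s

tan(θ) = y/147
sec²(θ) · dθ/dt = (1/147) · dy/dt
dθ/dt = cos²(θ)/147 · 6 = 147/(147² + 115²) · 6
dθ/dt = 0.02532 rad/s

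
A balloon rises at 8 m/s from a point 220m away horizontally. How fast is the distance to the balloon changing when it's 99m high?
72√481/481 ≈ 3.283 m/s

z² = 220² + y²
z = √(220² + 99²) = 11√481
dz/dt = y/z · dy/dt = 99/(11√481) · 8 = 72√481/481 ≈ 3.283 m/s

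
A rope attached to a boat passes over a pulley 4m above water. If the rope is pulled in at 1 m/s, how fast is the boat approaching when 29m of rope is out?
29√33/165 ≈ 1.01 m/s

rope² = x² + 4²
x = √(29² - 4²) = 5√33
dx/dt = (rope/x) · d(rope)/dt = (29/(5√33)) · (-1) = -29√33/165 m/s
The boat approaches at 29√33/165 ≈ 1.01 m/s.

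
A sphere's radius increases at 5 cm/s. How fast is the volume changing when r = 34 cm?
23120π cm³/s

V = (4/3)πr³
dV/dt = dV/dr · dr/dt = 4πr² · 5
At r = 34: dV/dt = 23120π cm³/s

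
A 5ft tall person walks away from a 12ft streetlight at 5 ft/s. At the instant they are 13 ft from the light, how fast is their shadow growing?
25/7 ft/s

By similar triangles: 12/(x+s) = 5/s
Solving: s = 5x/7
ds/dt = 5/7 · dx/dt = 5/7 · 5 = 25/7 ft/s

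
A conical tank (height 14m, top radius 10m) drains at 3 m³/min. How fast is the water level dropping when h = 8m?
147/(1600π) ≈ 0.02924 m/min

r/h = 10/14, so r = (5/7)h
V = (1/3)πr²h = (1/3)π((5/7)h)²h = (25/147)πh³
dV/dh = (25/49)πh²
dh/dt = (dV/dt)/(dV/dh) = -3/((25/49)π·8²) = -147/(1600π) m/min
The level is dropping at 147/(1600π) ≈ 0.02924 m/min.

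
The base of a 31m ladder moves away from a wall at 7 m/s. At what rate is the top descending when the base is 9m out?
63√55/220 ≈ 2.124 m/s

x² + y² = 31²
2x·dx/dt + 2y·dy/dt = 0
dy/dt = -x/y · dx/dt = -9/(4√55) · 7 = -63√55/220 m/s
The top is descending at 63√55/220 ≈ 2.124 m/s.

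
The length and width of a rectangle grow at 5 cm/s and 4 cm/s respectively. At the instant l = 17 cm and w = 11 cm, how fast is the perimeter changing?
18 cm/s

P = 2(l + w)
dP/dt = 2(dl/dt + dw/dt) = 2(5 + 4) = 18 cm/s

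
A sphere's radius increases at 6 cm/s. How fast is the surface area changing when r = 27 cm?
1296π cm²/s

S = 4πr²
dS/dt = dS/dr · dr/dt = 8πr · 6
At r = 27: dS/dt = 1296π cm²/s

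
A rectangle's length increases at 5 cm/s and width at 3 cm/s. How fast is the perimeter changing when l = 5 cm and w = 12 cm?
16 cm/s

P = 2(l + w)
dP/dt = 2(dl/dt + dw/dt) = 2(5 + 3) = 16 cm/s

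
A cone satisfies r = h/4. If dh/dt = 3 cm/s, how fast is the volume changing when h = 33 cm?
3267π/16 cm³/s

V = (1/3)π(h/4)²h = πh³/48
dV/dt = πh²/16 · 3
At h = 33: dV/dt = 3267π/16 cm³/s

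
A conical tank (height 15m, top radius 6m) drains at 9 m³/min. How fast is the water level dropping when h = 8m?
225/(256π) ≈ 0.2798 m/min

r/h = 6/15, so r = (2/5)h
V = (1/3)πr²h = (1/3)π((2/5)h)²h = (4/75)πh³
dV/dh = (4/25)πh²
dh/dt = (dV/dt)/(dV/dh) = -9/((4/25)π·8²) = -225/(256π) m/min
The level is dropping at 225/(256π) ≈ 0.2798 m/min.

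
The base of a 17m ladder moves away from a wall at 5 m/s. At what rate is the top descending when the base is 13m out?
13√30/12 ≈ 5.934 m/s

x² + y² = 17²
2x·dx/dt + 2y·dy/dt = 0
dy/dt = -x/y · dx/dt = -13/(2√30) · 5 = -13√30/12 m/s
The top is descending at 13√30/12 ≈ 5.934 m/s.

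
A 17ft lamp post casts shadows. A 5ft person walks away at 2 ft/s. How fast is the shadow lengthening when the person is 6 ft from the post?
5/6 ft/s

By similar triangles: 17/(x+s) = 5/s
Solving: s = 5x/12
ds/dt = 5/12 · dx/dt = 5/12 · 2 = 5/6 ft/s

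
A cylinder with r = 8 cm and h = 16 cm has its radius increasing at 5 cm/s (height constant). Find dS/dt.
320π cm²/s

S = 2πrh + 2πr² (lateral + bases)
dS/dt = (2πh + 4πr)·dr/dt = (2π·16 + 4π·8)·5
= 320π cm²/s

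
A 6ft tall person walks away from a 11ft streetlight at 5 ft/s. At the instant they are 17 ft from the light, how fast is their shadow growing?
6 ft/s

By similar triangles: 11/(x+s) = 6/s
Solving: s = 6x/5
ds/dt = 6/5 · dx/dt = 6/5 · 5 = 6 ft/s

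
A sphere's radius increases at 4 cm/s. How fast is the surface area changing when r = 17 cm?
544π cm²/s

S = 4πr²
dS/dt = dS/dr · dr/dt = 8πr · 4
At r = 17: dS/dt = 544π cm²/s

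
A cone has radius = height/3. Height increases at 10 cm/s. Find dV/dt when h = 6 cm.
40π cm³/s

V = (1/3)π(h/3)²h = πh³/27
dV/dt = πh²/9 · 10
At h = 6: dV/dt = 40π cm³/s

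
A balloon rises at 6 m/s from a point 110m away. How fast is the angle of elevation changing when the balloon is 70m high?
0.038824 rad/s

tan(θ) = y/110
sec²(θ) · dθ/dt = (1/110) · dy/dt
dθ/dt = cos²(θ)/110 · 6 = 110/(110² + 70²) · 6
dθ/dt = 0.038824 rad/s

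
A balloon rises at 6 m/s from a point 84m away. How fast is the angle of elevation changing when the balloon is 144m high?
0.018135 rad/s

tan(θ) = y/84
sec²(θ) · dθ/dt = (1/84) · dy/dt
dθ/dt = cos²(θ)/84 · 6 = 84/(84² + 144²) · 6
dθ/dt = 0.018135 rad/s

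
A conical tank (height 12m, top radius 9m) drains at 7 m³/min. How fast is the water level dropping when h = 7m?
16/(63π) ≈ 0.08084 m/min

r/h = 9/12, so r = (3/4)h
V = (1/3)πr²h = (1/3)π((3/4)h)²h = (3/16)πh³
dV/dh = (9/16)πh²
dh/dt = (dV/dt)/(dV/dh) = -7/((9/16)π·7²) = -16/(63π) m/min
The level is dropping at 16/(63π) ≈ 0.08084 m/min.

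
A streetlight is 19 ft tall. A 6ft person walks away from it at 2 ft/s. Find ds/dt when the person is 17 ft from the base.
12/13 ft/s

By similar triangles: 19/(x+s) = 6/s
Solving: s = 6x/13
ds/dt = 6/13 · dx/dt = 6/13 · 2 = 12/13 ft/s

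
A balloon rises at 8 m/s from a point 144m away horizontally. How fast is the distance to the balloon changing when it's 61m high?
488√24457/24457 ≈ 3.12 m/s

z² = 144² + y²
z = √(144² + 61²) = √24457
dz/dt = y/z · dy/dt = 61/√24457 · 8 = 488√24457/24457 ≈ 3.12 m/s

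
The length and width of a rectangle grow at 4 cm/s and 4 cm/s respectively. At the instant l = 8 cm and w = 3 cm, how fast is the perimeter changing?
16 cm/s

P = 2(l + w)
dP/dt = 2(dl/dt + dw/dt) = 2(4 + 4) = 16 cm/s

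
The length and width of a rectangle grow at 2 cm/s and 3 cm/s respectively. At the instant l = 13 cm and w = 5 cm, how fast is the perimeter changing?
10 cm/s

P = 2(l + w)
dP/dt = 2(dl/dt + dw/dt) = 2(2 + 3) = 10 cm/s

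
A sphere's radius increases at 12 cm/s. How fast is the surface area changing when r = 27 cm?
2592π cm²/s

S = 4πr²
dS/dt = dS/dr · dr/dt = 8πr · 12
At r = 27: dS/dt = 2592π cm²/s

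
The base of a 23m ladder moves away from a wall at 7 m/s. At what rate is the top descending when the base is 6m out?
42√493/493 ≈ 1.892 m/s

x² + y² = 23²
2x·dx/dt + 2y·dy/dt = 0
dy/dt = -x/y · dx/dt = -6/√493 · 7 = -42√493/493 m/s
The top is descending at 42√493/493 ≈ 1.892 m/s.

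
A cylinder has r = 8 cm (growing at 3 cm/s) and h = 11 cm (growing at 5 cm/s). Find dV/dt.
848π cm³/s

V = πr²h
dV/dt = 2πrh·dr/dt + πr²·dh/dt
= 2π(8)(11)(3) + π(8)²(5)
= 848π cm³/s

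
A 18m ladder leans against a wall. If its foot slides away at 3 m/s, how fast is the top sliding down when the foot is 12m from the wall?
6√5/5 ≈ 2.683 m/s

x² + y² = 18²
2x·dx/dt + 2y·dy/dt = 0
dy/dt = -x/y · dx/dt = -12/(6√5) · 3 = -6√5/5 m/s
The top is descending at 6√5/5 ≈ 2.683 m/s.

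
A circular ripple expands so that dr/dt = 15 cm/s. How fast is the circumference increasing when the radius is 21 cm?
30π cm/s

C = 2πr
dC/dt = 2π · dr/dt = 2π · 15 = 30π cm/s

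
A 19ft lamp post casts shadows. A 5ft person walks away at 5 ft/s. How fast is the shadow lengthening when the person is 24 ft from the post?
25/14 ft/s

By similar triangles: 19/(x+s) = 5/s
Solving: s = 5x/14
ds/dt = 5/14 · dx/dt = 5/14 · 5 = 25/14 ft/s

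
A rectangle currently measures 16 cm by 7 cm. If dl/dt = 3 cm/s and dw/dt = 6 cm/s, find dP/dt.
18 cm/s

P = 2(l + w)
dP/dt = 2(dl/dt + dw/dt) = 2(3 + 6) = 18 cm/s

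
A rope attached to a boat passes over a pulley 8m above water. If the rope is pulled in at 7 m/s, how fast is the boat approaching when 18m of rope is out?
63√65/65 ≈ 7.814 m/s

rope² = x² + 8²
x = √(18² - 8²) = 2√65
dx/dt = (rope/x) · d(rope)/dt = (18/(2√65)) · (-7) = -63√65/65 m/s
The boat approaches at 63√65/65 ≈ 7.814 m/s.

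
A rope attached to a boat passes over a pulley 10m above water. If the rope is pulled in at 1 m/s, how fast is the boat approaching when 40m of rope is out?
4√15/15 ≈ 1.033 m/s

rope² = x² + 10²
x = √(40² - 10²) = 10√15
dx/dt = (rope/x) · d(rope)/dt = (40/(10√15)) · (-1) = -4√15/15 m/s
The boat approaches at 4√15/15 ≈ 1.033 m/s.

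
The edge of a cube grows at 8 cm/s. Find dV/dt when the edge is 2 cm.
96 cm³/s

V = s³
dV/dt = 3s² · ds/dt = 3·2²·8 = 96 cm³/s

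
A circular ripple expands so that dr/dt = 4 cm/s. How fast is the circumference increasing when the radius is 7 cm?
8π cm/s

C = 2πr
dC/dt = 2π · dr/dt = 2π · 4 = 8π cm/s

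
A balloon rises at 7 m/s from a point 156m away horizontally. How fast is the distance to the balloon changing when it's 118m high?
413√9565/9565 ≈ 4.223 m/s

z² = 156² + y²
z = √(156² + 118²) = 2√9565
dz/dt = y/z · dy/dt = 118/(2√9565) · 7 = 413√9565/9565 ≈ 4.223 m/s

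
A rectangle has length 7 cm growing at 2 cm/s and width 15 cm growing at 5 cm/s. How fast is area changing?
65 cm²/s

A = lw
dA/dt = w·dl/dt + l·dw/dt = 15·2 + 7·5 = 65 cm²/s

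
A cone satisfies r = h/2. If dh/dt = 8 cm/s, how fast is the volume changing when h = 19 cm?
722π cm³/s

V = (1/3)π(h/2)²h = πh³/12
dV/dt = πh²/4 · 8
At h = 19: dV/dt = 722π cm³/s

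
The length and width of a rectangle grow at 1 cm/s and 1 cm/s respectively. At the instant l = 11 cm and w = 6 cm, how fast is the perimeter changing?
4 cm/s

P = 2(l + w)
dP/dt = 2(dl/dt + dw/dt) = 2(1 + 1) = 4 cm/s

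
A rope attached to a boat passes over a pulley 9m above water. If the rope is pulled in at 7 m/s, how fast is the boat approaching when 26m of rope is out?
26√595/85 ≈ 7.461 m/s

rope² = x² + 9²
x = √(26² - 9²) = √595
dx/dt = (rope/x) · d(rope)/dt = (26/√595) · (-7) = -26√595/85 m/s
The boat approaches at 26√595/85 ≈ 7.461 m/s.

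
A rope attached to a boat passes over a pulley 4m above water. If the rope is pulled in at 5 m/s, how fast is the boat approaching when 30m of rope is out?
75√221/221 ≈ 5.045 m/s

rope² = x² + 4²
x = √(30² - 4²) = 2√221
dx/dt = (rope/x) · d(rope)/dt = (30/(2√221)) · (-5) = -75√221/221 m/s
The boat approaches at 75√221/221 ≈ 5.045 m/s.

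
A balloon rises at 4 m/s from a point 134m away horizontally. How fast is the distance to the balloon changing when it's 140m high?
280√9389/9389 ≈ 2.89 m/s

z² = 134² + y²
z = √(134² + 140²) = 2√9389
dz/dt = y/z · dy/dt = 140/(2√9389) · 4 = 280√9389/9389 ≈ 2.89 m/s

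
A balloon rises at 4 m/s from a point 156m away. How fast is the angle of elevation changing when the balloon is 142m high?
0.014022 rad/s

tan(θ) = y/156
sec²(θ) · dθ/dt = (1/156) · dy/dt
dθ/dt = cos²(θ)/156 · 4 = 156/(156² + 142²) · 4
dθ/dt = 0.014022 rad/s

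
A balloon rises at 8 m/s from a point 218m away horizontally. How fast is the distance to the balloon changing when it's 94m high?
188√14090/7045 ≈ 3.168 m/s

z² = 218² + y²
z = √(218² + 94²) = 2√14090
dz/dt = y/z · dy/dt = 94/(2√14090) · 8 = 188√14090/7045 ≈ 3.168 m/s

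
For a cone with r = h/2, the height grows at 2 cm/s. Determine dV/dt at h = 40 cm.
800π cm³/s

V = (1/3)π(h/2)²h = πh³/12
dV/dt = πh²/4 · 2
At h = 40: dV/dt = 800π cm³/s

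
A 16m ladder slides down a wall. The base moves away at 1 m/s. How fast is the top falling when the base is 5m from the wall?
5√231/231 ≈ 0.329 m/s

x² + y² = 16²
2x·dx/dt + 2y·dy/dt = 0
dy/dt = -x/y · dx/dt = -5/√231 · 1 = -5√231/231 m/s
The top is descending at 5√231/231 ≈ 0.329 m/s.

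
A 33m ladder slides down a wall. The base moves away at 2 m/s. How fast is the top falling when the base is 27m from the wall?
9√10/10 ≈ 2.846 m/s

x² + y² = 33²
2x·dx/dt + 2y·dy/dt = 0
dy/dt = -x/y · dx/dt = -27/(6√10) · 2 = -9√10/10 m/s
The top is descending at 9√10/10 ≈ 2.846 m/s.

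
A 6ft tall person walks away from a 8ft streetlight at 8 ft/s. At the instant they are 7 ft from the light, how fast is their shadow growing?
24 ft/s

By similar triangles: 8/(x+s) = 6/s
Solving: s = 6x/2
ds/dt = 6/2 · dx/dt = 3 · 8 = 24 ft/s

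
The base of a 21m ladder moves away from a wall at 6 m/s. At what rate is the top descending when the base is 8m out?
48√377/377 ≈ 2.472 m/s

x² + y² = 21²
2x·dx/dt + 2y·dy/dt = 0
dy/dt = -x/y · dx/dt = -8/√377 · 6 = -48√377/377 m/s
The top is descending at 48√377/377 ≈ 2.472 m/s.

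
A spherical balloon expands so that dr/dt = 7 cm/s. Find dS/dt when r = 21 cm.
1176π cm²/s

S = 4πr²
dS/dt = dS/dr · dr/dt = 8πr · 7
At r = 21: dS/dt = 1176π cm²/s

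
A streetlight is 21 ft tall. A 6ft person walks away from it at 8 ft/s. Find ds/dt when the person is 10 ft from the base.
16/5 ft/s

By similar triangles: 21/(x+s) = 6/s
Solving: s = 6x/15
ds/dt = 6/15 · dx/dt = 2/5 · 8 = 16/5 ft/s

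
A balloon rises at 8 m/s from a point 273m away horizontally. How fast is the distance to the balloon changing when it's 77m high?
44√1642/821 ≈ 2.172 m/s

z² = 273² + y²
z = √(273² + 77²) = 7√1642
dz/dt = y/z · dy/dt = 77/(7√1642) · 8 = 44√1642/821 ≈ 2.172 m/s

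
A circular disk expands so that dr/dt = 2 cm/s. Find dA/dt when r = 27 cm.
108π cm²/s

A = πr²
dA/dt = 2πr · dr/dt = 2π(27)(2) = 108π cm²/s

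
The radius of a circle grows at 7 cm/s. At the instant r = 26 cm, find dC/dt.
14π cm/s

C = 2πr
dC/dt = 2π · dr/dt = 2π · 7 = 14π cm/s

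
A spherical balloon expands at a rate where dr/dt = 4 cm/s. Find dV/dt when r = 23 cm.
8464π cm³/s

V = (4/3)πr³
dV/dt = dV/dr · dr/dt = 4πr² · 4
At r = 23: dV/dt = 8464π cm³/s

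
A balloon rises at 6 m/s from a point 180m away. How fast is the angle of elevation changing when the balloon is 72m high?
0.028736 rad/s

tan(θ) = y/180
sec²(θ) · dθ/dt = (1/180) · dy/dt
dθ/dt = cos²(θ)/180 · 6 = 180/(180² + 72²) · 6
dθ/dt = 0.028736 rad/s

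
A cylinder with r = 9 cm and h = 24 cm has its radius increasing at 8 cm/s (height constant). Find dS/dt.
672π cm²/s

S = 2πrh + 2πr² (lateral + bases)
dS/dt = (2πh + 4πr)·dr/dt = (2π·24 + 4π·9)·8
= 672π cm²/s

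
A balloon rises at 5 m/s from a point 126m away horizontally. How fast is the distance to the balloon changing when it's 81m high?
45√277/277 ≈ 2.704 m/s

z² = 126² + y²
z = √(126² + 81²) = 9√277
dz/dt = y/z · dy/dt = 81/(9√277) · 5 = 45√277/277 ≈ 2.704 m/s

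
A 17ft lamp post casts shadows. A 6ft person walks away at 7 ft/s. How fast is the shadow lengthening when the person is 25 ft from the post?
42/11 ft/s

By similar triangles: 17/(x+s) = 6/s
Solving: s = 6x/11
ds/dt = 6/11 · dx/dt = 6/11 · 7 = 42/11 ft/s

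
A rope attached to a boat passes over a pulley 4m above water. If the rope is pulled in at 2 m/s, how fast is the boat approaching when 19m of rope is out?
38√345/345 ≈ 2.046 m/s

rope² = x² + 4²
x = √(19² - 4²) = √345
dx/dt = (rope/x) · d(rope)/dt = (19/√345) · (-2) = -38√345/345 m/s
The boat approaches at 38√345/345 ≈ 2.046 m/s.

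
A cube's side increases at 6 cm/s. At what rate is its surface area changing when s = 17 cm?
1224 cm²/s

A = 6s²
dA/dt = 12s · ds/dt = 12·17·6 = 1224 cm²/s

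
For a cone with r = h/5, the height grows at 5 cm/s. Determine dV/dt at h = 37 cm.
1369π/5 cm³/s

V = (1/3)π(h/5)²h = πh³/75
dV/dt = πh²/25 · 5
At h = 37: dV/dt = 1369π/5 cm³/s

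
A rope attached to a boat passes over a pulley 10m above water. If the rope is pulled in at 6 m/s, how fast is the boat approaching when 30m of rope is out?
9√2/2 ≈ 6.364 m/s

rope² = x² + 10²
x = √(30² - 10²) = 20√2
dx/dt = (rope/x) · d(rope)/dt = (30/(20√2)) · (-6) = -9√2/2 m/s
The boat approaches at 9√2/2 ≈ 6.364 m/s.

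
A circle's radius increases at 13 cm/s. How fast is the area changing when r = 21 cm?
546π cm²/s

A = πr²
dA/dt = 2πr · dr/dt = 2π(21)(13) = 546π cm²/s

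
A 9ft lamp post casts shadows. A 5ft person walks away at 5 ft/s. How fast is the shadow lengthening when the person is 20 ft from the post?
25/4 ft/s

By similar triangles: 9/(x+s) = 5/s
Solving: s = 5x/4
ds/dt = 5/4 · dx/dt = 5/4 · 5 = 25/4 ft/s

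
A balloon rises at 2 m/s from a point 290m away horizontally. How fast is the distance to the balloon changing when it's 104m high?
104√23729/23729 ≈ 0.6751 m/s

z² = 290² + y²
z = √(290² + 104²) = 2√23729
dz/dt = y/z · dy/dt = 104/(2√23729) · 2 = 104√23729/23729 ≈ 0.6751 m/s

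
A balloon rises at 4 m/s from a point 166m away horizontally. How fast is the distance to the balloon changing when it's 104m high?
208√9593/9593 ≈ 2.124 m/s

z² = 166² + y²
z = √(166² + 104²) = 2√9593
dz/dt = y/z · dy/dt = 104/(2√9593) · 4 = 208√9593/9593 ≈ 2.124 m/s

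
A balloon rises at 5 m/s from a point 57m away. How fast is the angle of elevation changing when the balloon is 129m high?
0.014329 rad/s

tan(θ) = y/57
sec²(θ) · dθ/dt = (1/57) · dy/dt
dθ/dt = cos²(θ)/57 · 5 = 57/(57² + 129²) · 5
dθ/dt = 0.014329 rad/s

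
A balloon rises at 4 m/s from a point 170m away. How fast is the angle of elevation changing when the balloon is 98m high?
0.017661 rad/s

tan(θ) = y/170
sec²(θ) · dθ/dt = (1/170) · dy/dt
dθ/dt = cos²(θ)/170 · 4 = 170/(170² + 98²) · 4
dθ/dt = 0.017661 rad/s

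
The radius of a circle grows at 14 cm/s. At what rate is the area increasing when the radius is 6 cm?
168π cm²/s

A = πr²
dA/dt = 2πr · dr/dt = 2π(6)(14) = 168π cm²/s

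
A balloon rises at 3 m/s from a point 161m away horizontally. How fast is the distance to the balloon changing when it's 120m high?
360√40321/40321 ≈ 1.793 m/s

z² = 161² + y²
z = √(161² + 120²) = √40321
dz/dt = y/z · dy/dt = 120/√40321 · 3 = 360√40321/40321 ≈ 1.793 m/s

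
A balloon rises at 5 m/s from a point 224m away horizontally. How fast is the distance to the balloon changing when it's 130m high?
325√16769/16769 ≈ 2.51 m/s

z² = 224² + y²
z = √(224² + 130²) = 2√16769
dz/dt = y/z · dy/dt = 130/(2√16769) · 5 = 325√16769/16769 ≈ 2.51 m/s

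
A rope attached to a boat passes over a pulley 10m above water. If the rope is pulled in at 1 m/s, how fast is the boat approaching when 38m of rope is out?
19√21/84 ≈ 1.037 m/s

rope² = x² + 10²
x = √(38² - 10²) = 8√21
dx/dt = (rope/x) · d(rope)/dt = (38/(8√21)) · (-1) = -19√21/84 m/s
The boat approaches at 19√21/84 ≈ 1.037 m/s.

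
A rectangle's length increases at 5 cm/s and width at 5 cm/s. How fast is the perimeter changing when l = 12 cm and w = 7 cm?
20 cm/s

P = 2(l + w)
dP/dt = 2(dl/dt + dw/dt) = 2(5 + 5) = 20 cm/s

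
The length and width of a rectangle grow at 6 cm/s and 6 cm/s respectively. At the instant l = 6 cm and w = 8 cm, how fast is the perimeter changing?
24 cm/s

P = 2(l + w)
dP/dt = 2(dl/dt + dw/dt) = 2(6 + 6) = 24 cm/s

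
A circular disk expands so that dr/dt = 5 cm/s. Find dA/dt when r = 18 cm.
180π cm²/s

A = πr²
dA/dt = 2πr · dr/dt = 2π(18)(5) = 180π cm²/s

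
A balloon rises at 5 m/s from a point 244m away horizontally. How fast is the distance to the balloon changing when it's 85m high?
425√66761/66761 ≈ 1.645 m/s

z² = 244² + y²
z = √(244² + 85²) = √66761
dz/dt = y/z · dy/dt = 85/√66761 · 5 = 425√66761/66761 ≈ 1.645 m/s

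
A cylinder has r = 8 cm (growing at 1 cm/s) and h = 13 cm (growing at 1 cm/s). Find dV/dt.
272π cm³/s

V = πr²h
dV/dt = 2πrh·dr/dt + πr²·dh/dt
= 2π(8)(13)(1) + π(8)²(1)
= 272π cm³/s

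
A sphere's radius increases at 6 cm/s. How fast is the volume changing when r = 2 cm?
96π cm³/s

V = (4/3)πr³
dV/dt = dV/dr · dr/dt = 4πr² · 6
At r = 2: dV/dt = 96π cm³/s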